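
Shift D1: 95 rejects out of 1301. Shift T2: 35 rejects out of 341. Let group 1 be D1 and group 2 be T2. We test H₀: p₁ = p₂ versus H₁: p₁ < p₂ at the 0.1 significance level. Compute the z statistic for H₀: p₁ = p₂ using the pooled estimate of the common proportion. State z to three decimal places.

z = -1.803

p̂₁ = 95/1301 = 0.07302, p̂₂ = 35/341 = 0.10264.
Pooled p̂ = (95+35)/(1301+341) = 130/1642 = 0.07917.
SE = √(0.0729036 × 0.00370119) = 0.01643.
z = (0.07302 − 0.10264)/0.01643 = -0.02962/0.01643 = -1.803.
p-value = P(Z < -1.803) ≈ 0.0357. With α = 0.1, reject H₀.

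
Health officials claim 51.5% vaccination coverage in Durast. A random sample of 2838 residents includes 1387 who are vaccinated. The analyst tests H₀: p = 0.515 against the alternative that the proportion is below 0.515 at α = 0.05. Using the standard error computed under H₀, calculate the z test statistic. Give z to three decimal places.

p̂ = 1387/2838 ≈ 0.488724.
Under H₀, SE = √(0.515·0.485/2838) = √(8.80109e-05) = 0.009381.
z = (0.488724 − 0.515)/0.009381 = -0.026276/0.009381 = -2.801.
p-value = P(Z < -2.801) ≈ 0.0025, so at α = 0.05 we reject H₀.

z = -2.801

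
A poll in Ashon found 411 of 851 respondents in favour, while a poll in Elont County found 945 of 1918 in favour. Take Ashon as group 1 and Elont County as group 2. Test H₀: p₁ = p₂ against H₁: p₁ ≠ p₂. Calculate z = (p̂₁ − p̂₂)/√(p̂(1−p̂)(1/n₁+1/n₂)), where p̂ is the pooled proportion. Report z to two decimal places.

p̂₁ = 411/851 = 0.4830, p̂₂ = 945/1918 = 0.4927.
Pooled p̂ = (411+945)/(851+1918) = 1356/2769 = 0.4897.
SE = √(0.249894 × 0.00169646) = 0.0206.
z = (0.4830 − 0.4927)/0.0206 = -0.0097/0.0206 = -0.47.
p-value = 2·P(Z > 0.473) ≈ 0.6362.

z = -0.47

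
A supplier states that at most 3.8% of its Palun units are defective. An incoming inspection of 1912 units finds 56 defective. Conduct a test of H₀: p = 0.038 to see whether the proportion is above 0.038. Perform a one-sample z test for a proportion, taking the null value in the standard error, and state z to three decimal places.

p̂ = 56/1912 = 0.029289.
Standard error under H₀: √(0.038×0.962/1912) = 0.004373.
z = (0.029289 − 0.038)/0.004373 = -0.008711/0.004373 = -1.992.
p-value = P(Z > -1.992) ≈ 0.9768.

z = -1.992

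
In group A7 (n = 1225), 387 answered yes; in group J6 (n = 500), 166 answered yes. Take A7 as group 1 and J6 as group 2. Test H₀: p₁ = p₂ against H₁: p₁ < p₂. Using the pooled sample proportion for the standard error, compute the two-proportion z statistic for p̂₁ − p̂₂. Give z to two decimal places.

p̂₁ = 387/1225 ≈ 0.3159, p̂₂ = 166/500 ≈ 0.3320.
Pooled p̂ = (387+166)/(1225+500) = 553/1725 = 0.3206.
SE = √(0.217808 × 0.00281633) = 0.0248.
z = (0.3159 − 0.3320)/0.0248 = -0.0161/0.0248 = -0.65.
p-value = P(Z < -0.649) ≈ 0.2581.

z = -0.65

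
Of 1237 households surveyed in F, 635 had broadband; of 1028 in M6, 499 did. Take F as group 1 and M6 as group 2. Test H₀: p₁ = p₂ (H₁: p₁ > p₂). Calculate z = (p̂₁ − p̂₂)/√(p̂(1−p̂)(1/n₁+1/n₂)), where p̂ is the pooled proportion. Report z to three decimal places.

z = 1.324

p̂₁ = 635/1237 ≈ 0.51334, p̂₂ = 499/1028 ≈ 0.48541.
Pooled p̂ = (635+499)/(1237+1028) = 1134/2265 = 0.50066.
SE = √(0.25 × 0.00178117) = 0.02110.
z = (0.51334 − 0.48541)/0.02110 = 0.02793/0.02110 = 1.324.
p-value = P(Z > 1.324) ≈ 0.0928.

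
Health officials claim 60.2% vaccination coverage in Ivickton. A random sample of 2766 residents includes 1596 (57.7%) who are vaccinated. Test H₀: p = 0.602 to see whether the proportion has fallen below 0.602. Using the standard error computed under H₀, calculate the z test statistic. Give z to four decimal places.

z = -2.6854

p̂ = 1596/2766 ≈ 0.577007.
Standard error under H₀: √(0.602×0.398/2766) = 0.009307.
z = (0.577007 − 0.602)/0.009307 = -0.024993/0.009307 = -2.6854.
p-value = P(Z < -2.685) ≈ 0.0036.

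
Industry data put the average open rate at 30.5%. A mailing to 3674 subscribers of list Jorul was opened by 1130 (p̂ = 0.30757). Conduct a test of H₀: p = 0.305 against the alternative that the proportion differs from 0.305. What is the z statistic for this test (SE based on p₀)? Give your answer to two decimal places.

z = 0.34

p̂ = 1130/3674 ≈ 0.3076.
SE = √(p₀(1−p₀)/n) = √(0.21198/3674) = 0.0076.
z = (0.3076 − 0.305)/0.0076 = 0.0026/0.0076 = 0.34.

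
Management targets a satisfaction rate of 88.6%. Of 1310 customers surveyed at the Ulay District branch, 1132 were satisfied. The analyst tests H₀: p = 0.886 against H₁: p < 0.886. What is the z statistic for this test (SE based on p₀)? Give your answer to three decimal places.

z = -2.492

p̂ = 1132/1310 = 0.86412.
Standard error under H₀: √(0.886×0.114/1310) = 0.00878.
z = (0.86412 − 0.886)/0.00878 = -0.02188/0.00878 = -2.492.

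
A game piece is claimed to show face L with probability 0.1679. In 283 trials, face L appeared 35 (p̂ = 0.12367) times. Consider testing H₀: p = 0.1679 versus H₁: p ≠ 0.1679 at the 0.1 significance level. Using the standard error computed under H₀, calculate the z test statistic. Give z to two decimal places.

z = -1.99

p̂ = 35/283 = 0.1237.
SE = √(p₀(1−p₀)/n) = √(0.13971/283) = 0.0222.
z = (0.1237 − 0.1679)/0.0222 = -0.0442/0.0222 = -1.99.
Two-sided p-value ≈ 2·Φ(−1.990) = 0.0465. With α = 0.1, reject H₀.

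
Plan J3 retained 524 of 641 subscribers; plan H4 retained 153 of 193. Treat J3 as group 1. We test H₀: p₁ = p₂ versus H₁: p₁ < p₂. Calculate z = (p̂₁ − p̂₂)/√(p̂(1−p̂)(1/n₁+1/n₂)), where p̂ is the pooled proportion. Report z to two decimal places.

p̂₁ = 524/641 ≈ 0.8175, p̂₂ = 153/193 ≈ 0.7927.
Pooled p̂ = (524+153)/(641+193) = 677/834 = 0.8118.
SE = √(0.152812 × 0.00674141) = 0.0321.
z = (0.8175 − 0.7927)/0.0321 = 0.0248/0.0321 = 0.77.
p-value = P(Z < 0.770) ≈ 0.7795.

z = 0.77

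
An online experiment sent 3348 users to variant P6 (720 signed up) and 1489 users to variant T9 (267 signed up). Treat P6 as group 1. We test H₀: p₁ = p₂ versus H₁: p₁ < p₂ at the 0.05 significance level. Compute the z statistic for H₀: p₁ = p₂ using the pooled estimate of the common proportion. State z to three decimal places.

z = 2.847

p̂₁ = 720/3348 = 0.215054, p̂₂ = 267/1489 = 0.179315.
Pooled p̂ = (720+267)/(3348+1489) = 987/4837 = 0.204052.
SE = √(p̂(1−p̂)(1/n₁+1/n₂)) = √(0.204052·0.795948·0.000970277) = √(0.000157587) = 0.012553.
z = (0.215054 − 0.179315)/0.012553 = 0.035739/0.012553 = 2.847.
p-value = P(Z < 2.847) ≈ 0.9978, so at α = 0.05 we fail to reject H₀.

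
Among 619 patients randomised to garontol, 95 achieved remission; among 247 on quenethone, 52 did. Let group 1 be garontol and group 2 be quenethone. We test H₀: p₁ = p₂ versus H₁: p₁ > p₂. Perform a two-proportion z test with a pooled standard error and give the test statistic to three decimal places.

p̂₁ = 95/619 ≈ 0.153473, p̂₂ = 52/247 ≈ 0.210526.
Pooled p̂ = (95+52)/(619+247) = 147/866 = 0.169746.
SE = √(p̂(1−p̂)(1/n₁+1/n₂)) = √(0.169746·0.830254·0.00566409) = √(0.000798253) = 0.028253.
z = (0.153473 − 0.210526)/0.028253 = -0.057053/0.028253 = -2.019.

z = -2.019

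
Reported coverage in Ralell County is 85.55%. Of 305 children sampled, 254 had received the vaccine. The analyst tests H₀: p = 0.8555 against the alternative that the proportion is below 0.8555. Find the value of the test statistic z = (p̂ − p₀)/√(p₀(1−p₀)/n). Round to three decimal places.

p̂ = 254/305 ≈ 0.83279.
Under H₀, SE = √(0.8555·0.1445/305) = √(0.000405311) = 0.02013.
z = (0.83279 − 0.8555)/0.02013 = -0.02271/0.02013 = -1.128.

z = -1.128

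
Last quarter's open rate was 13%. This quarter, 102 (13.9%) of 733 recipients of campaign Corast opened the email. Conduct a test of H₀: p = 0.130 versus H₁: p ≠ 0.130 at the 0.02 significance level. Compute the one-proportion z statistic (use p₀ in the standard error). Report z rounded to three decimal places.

p̂ = 102/733 ≈ 0.13915.
Standard error under H₀: √(0.13×0.87/733) = 0.01242.
z = (0.13915 − 0.13)/0.01242 = 0.00915/0.01242 = 0.737.
p-value = 2·P(Z > 0.737) ≈ 0.4612, so at α = 0.02 we fail to reject H₀.

z = 0.737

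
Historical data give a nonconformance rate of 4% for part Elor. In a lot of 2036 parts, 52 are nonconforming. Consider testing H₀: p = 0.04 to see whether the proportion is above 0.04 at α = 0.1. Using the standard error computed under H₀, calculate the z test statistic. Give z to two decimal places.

z = -3.33

p̂ = 52/2036 = 0.02554.
Standard error under H₀: √(0.04×0.96/2036) = 0.00434.
z = (0.02554 − 0.04)/0.00434 = -0.01446/0.00434 = -3.33.
p-value = P(Z > -3.330) ≈ 0.9996. With α = 0.1, fail to reject H₀.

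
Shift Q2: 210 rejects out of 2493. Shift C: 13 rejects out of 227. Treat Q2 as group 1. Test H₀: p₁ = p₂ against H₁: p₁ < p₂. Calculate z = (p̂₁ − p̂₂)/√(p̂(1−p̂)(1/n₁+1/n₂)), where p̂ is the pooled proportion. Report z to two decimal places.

z = 1.42

p̂₁ = 210/2493 = 0.0842, p̂₂ = 13/227 = 0.0573.
Pooled p̂ = (210+13)/(2493+227) = 223/2720 = 0.0820.
SE = √(0.0752637 × 0.00480641) = 0.0190.
z = (0.0842 − 0.0573)/0.0190 = 0.0269/0.0190 = 1.42.
p-value = P(Z < 1.418) ≈ 0.9219.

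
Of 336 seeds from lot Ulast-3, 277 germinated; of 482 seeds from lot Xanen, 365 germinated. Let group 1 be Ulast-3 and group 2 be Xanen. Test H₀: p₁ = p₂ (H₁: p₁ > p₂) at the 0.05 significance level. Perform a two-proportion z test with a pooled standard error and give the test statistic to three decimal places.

p̂₁ = 277/336 ≈ 0.82440, p̂₂ = 365/482 ≈ 0.75726.
Pooled p̂ = (277+365)/(336+482) = 642/818 = 0.78484.
SE = √(0.168866 × 0.00505088) = 0.02920.
z = (0.82440 − 0.75726)/0.02920 = 0.06714/0.02920 = 2.299.
p-value = P(Z > 2.299) ≈ 0.0108, so at α = 0.05 we reject H₀.

z = 2.299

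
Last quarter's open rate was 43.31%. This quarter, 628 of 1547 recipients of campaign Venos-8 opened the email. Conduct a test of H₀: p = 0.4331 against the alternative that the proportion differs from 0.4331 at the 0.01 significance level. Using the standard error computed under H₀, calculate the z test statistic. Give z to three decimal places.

p̂ = 628/1547 = 0.40595.
Standard error under H₀: √(0.4331×0.5669/1547) = 0.01260.
z = (0.40595 − 0.4331)/0.01260 = -0.02715/0.01260 = -2.155.
p-value = 2·P(Z > 2.155) ≈ 0.0311; since p > α = 0.01, fail to reject H₀.

z = -2.155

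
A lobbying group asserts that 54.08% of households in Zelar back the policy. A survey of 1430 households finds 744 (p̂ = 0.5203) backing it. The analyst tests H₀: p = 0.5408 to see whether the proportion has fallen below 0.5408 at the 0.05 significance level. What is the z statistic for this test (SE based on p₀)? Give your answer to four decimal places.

p̂ = 744/1430 = 0.5202797.
Under H₀, SE = √(0.5408·0.4592/1430) = √(0.000173661) = 0.0131781.
z = (0.5202797 − 0.5408)/0.0131781 = -0.0205203/0.0131781 = -1.5572.
p-value = P(Z < -1.557) ≈ 0.0597; since p > α = 0.05, fail to reject H₀.

z = -1.5572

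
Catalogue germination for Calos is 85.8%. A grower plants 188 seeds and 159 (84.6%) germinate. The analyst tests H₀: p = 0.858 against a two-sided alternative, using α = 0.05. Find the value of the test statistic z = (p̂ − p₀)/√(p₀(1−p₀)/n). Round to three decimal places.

p̂ = 159/188 ≈ 0.845745.
Standard error under H₀: √(0.858×0.142/188) = 0.025457.
z = (0.845745 − 0.858)/0.025457 = -0.012255/0.025457 = -0.481.
p-value = 2·P(Z > 0.481) ≈ 0.6302; since p > α = 0.05, fail to reject H₀.

z = -0.481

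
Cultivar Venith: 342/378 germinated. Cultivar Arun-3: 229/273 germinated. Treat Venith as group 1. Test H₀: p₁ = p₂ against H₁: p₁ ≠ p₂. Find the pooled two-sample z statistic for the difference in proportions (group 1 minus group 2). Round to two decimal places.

p̂₁ = 342/378 ≈ 0.9048, p̂₂ = 229/273 ≈ 0.8388.
Pooled p̂ = (342+229)/(378+273) = 571/651 = 0.8771.
SE = √(0.107786 × 0.00630851) = 0.0261.
z = (0.9048 − 0.8388)/0.0261 = 0.0660/0.0261 = 2.53.
p-value = 2·P(Z > 2.529) ≈ 0.0115.

z = 2.53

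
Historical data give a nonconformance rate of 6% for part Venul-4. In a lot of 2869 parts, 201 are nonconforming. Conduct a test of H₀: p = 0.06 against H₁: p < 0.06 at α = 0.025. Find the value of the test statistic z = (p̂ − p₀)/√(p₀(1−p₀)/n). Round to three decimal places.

p̂ = 201/2869 = 0.070059.
Under H₀, SE = √(0.06·0.94/2869) = √(1.96584e-05) = 0.004434.
z = (0.070059 − 0.06)/0.004434 = 0.010059/0.004434 = 2.269.
p-value = P(Z < 2.269) ≈ 0.9884; since p > α = 0.025, fail to reject H₀.

z = 2.269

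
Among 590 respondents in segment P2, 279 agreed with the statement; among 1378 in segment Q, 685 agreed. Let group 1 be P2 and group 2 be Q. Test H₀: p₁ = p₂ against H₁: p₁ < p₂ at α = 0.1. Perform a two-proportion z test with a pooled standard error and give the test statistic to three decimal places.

z = -0.985

p̂₁ = 279/590 = 0.47288, p̂₂ = 685/1378 = 0.49710.
Pooled p̂ = (279+685)/(590+1378) = 964/1968 = 0.48984.
SE = √(0.249897 × 0.0024206) = 0.02459.
z = (0.47288 − 0.49710)/0.02459 = -0.02422/0.02459 = -0.985.
p-value = P(Z < -0.985) ≈ 0.1624, so at α = 0.1 we fail to reject H₀.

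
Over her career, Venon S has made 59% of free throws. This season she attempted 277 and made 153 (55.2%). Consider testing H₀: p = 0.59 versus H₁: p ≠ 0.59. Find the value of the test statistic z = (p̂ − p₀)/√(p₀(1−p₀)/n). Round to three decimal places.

p̂ = 153/277 = 0.55235.
Standard error under H₀: √(0.59×0.41/277) = 0.02955.
z = (0.55235 − 0.59)/0.02955 = -0.03765/0.02955 = -1.274.

z = -1.274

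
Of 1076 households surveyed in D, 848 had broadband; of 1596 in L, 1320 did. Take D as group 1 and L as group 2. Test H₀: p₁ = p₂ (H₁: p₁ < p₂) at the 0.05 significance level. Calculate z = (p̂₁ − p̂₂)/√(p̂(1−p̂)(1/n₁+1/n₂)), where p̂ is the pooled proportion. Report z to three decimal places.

z = -2.525

p̂₁ = 848/1076 = 0.788104, p̂₂ = 1320/1596 = 0.827068.
Pooled p̂ = (848+1320)/(1076+1596) = 2168/2672 = 0.811377.
SE = √(0.153044 × 0.00155593) = 0.015431.
z = (0.788104 − 0.827068)/0.015431 = -0.038964/0.015431 = -2.525.
p-value = P(Z < -2.525) ≈ 0.0058. With α = 0.05, reject H₀.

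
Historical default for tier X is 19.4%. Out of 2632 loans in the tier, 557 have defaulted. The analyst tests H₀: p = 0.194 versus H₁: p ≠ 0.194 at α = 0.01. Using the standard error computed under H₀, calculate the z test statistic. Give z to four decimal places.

p̂ = 557/2632 ≈ 0.2116261.
Standard error under H₀: √(0.194×0.806/2632) = 0.0077077.
z = (0.2116261 − 0.194)/0.0077077 = 0.0176261/0.0077077 = 2.2868.
Two-sided p-value ≈ 2·Φ(−2.287) = 0.0222; since p > α = 0.01, fail to reject H₀.

z = 2.2868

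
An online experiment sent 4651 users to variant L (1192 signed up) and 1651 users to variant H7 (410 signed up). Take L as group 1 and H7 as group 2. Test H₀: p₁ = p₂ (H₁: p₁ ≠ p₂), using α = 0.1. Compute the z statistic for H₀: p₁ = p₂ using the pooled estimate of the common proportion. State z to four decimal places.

p̂₁ = 1192/4651 ≈ 0.256289, p̂₂ = 410/1651 ≈ 0.248334.
Pooled p̂ = (1192+410)/(4651+1651) = 1602/6302 = 0.254205.
SE = √(p̂(1−p̂)(1/n₁+1/n₂)) = √(0.254205·0.745795·0.000820701) = √(0.000155592) = 0.012474.
z = (0.256289 − 0.248334)/0.012474 = 0.007955/0.012474 = 0.6377.
p-value = 2·P(Z > 0.638) ≈ 0.5237; since p > α = 0.1, fail to reject H₀.

z = 0.6377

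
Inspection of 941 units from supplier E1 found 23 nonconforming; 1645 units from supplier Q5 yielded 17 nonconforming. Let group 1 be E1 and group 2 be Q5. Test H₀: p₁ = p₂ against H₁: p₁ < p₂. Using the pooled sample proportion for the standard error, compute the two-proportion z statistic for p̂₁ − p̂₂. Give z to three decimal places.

p̂₁ = 23/941 = 0.024442, p̂₂ = 17/1645 = 0.010334.
Pooled p̂ = (23+17)/(941+1645) = 40/2586 = 0.015468.
SE = √(0.0152286 × 0.0016706) = 0.005044.
z = (0.024442 − 0.010334)/0.005044 = 0.014108/0.005044 = 2.797.
p-value = P(Z < 2.797) ≈ 0.9974.

z = 2.797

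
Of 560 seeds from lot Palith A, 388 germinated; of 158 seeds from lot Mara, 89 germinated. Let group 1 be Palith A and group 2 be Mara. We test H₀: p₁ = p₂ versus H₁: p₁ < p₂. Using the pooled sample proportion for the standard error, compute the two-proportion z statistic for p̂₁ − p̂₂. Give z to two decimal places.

p̂₁ = 388/560 = 0.6929, p̂₂ = 89/158 = 0.5633.
Pooled p̂ = (388+89)/(560+158) = 477/718 = 0.6643.
SE = √(p̂(1−p̂)(1/n₁+1/n₂)) = √(0.6643·0.3357·0.00811483) = √(0.00180953) = 0.0425.
z = (0.6929 − 0.5633)/0.0425 = 0.1296/0.0425 = 3.05.

z = 3.05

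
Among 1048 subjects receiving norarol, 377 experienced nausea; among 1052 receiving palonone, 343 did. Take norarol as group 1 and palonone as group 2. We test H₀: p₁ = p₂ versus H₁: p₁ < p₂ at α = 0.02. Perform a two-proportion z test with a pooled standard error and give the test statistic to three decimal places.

p̂₁ = 377/1048 = 0.359733, p̂₂ = 343/1052 = 0.326046.
Pooled p̂ = (377+343)/(1048+1052) = 720/2100 = 0.342857.
SE = √(0.225306 × 0.00190477) = 0.020716.
z = (0.359733 − 0.326046)/0.020716 = 0.033687/0.020716 = 1.626.
p-value = P(Z < 1.626) ≈ 0.9480, so at α = 0.02 we fail to reject H₀.

z = 1.626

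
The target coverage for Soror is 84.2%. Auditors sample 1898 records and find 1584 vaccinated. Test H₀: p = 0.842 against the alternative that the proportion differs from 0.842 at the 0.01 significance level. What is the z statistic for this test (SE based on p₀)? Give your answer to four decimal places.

p̂ = 1584/1898 ≈ 0.834563.
SE = √(p₀(1−p₀)/n) = √(0.13304/1898) = 0.008372.
z = (0.834563 − 0.842)/0.008372 = -0.007437/0.008372 = -0.8883.
p-value = 2·P(Z > 0.888) ≈ 0.3744. With α = 0.01, fail to reject H₀.

z = -0.8883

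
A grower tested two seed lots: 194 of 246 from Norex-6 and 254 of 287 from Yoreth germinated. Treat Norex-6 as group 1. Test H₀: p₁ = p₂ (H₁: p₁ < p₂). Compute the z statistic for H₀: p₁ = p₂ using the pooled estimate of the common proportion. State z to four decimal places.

z = -3.0304

p̂₁ = 194/246 ≈ 0.788618, p̂₂ = 254/287 ≈ 0.885017.
Pooled p̂ = (194+254)/(246+287) = 448/533 = 0.840525.
SE = √(0.134043 × 0.00754936) = 0.031811.
z = (0.788618 − 0.885017)/0.031811 = -0.096399/0.031811 = -3.0304.
p-value = P(Z < -3.030) ≈ 0.0012.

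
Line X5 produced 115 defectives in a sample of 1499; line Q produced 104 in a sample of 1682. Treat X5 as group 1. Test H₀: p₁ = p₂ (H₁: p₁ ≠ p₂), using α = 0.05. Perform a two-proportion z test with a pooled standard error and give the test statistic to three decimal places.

z = 1.655

p̂₁ = 115/1499 ≈ 0.076718, p̂₂ = 104/1682 ≈ 0.061831.
Pooled p̂ = (115+104)/(1499+1682) = 219/3181 = 0.068846.
SE = √(0.0641065 × 0.00126164) = 0.008993.
z = (0.076718 − 0.061831)/0.008993 = 0.014887/0.008993 = 1.655.
Two-sided p-value ≈ 2·Φ(−1.655) = 0.0979; since p > α = 0.05, fail to reject H₀.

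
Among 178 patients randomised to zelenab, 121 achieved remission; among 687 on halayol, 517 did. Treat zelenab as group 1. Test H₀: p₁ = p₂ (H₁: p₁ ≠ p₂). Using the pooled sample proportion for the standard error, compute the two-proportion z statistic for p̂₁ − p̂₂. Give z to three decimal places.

z = -1.967

p̂₁ = 121/178 ≈ 0.67978, p̂₂ = 517/687 ≈ 0.75255.
Pooled p̂ = (121+517)/(178+687) = 638/865 = 0.73757.
SE = √(p̂(1−p̂)(1/n₁+1/n₂)) = √(0.73757·0.26243·0.00707358) = √(0.00136916) = 0.03700.
z = (0.67978 − 0.75255)/0.03700 = -0.07277/0.03700 = -1.967.
Two-sided p-value ≈ 2·Φ(−1.967) = 0.0492.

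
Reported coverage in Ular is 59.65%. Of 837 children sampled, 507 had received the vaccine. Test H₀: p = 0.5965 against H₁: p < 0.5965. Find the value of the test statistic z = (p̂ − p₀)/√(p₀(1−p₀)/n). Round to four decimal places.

p̂ = 507/837 = 0.605735.
Standard error under H₀: √(0.5965×0.4035/837) = 0.016958.
z = (0.605735 − 0.5965)/0.016958 = 0.009235/0.016958 = 0.5446.
p-value = P(Z < 0.545) ≈ 0.7070.

z = 0.5446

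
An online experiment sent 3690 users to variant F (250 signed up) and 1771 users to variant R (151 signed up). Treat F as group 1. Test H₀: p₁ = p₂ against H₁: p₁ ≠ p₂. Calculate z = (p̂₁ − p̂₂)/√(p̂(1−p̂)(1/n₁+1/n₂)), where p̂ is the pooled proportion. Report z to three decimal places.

p̂₁ = 250/3690 ≈ 0.06775, p̂₂ = 151/1771 ≈ 0.08526.
Pooled p̂ = (250+151)/(3690+1771) = 401/5461 = 0.07343.
SE = √(p̂(1−p̂)(1/n₁+1/n₂)) = √(0.07343·0.92657·0.000835655) = √(5.68562e-05) = 0.00754.
z = (0.06775 − 0.08526)/0.00754 = -0.01751/0.00754 = -2.322.
p-value = 2·P(Z > 2.322) ≈ 0.0202.

z = -2.322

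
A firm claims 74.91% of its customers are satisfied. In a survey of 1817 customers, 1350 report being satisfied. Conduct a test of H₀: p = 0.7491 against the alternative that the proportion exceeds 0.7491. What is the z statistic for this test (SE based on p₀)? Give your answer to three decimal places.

p̂ = 1350/1817 ≈ 0.742983.
Under H₀, SE = √(0.7491·0.2509/1817) = √(0.000103439) = 0.010171.
z = (0.742983 − 0.7491)/0.010171 = -0.006117/0.010171 = -0.601.

z = -0.601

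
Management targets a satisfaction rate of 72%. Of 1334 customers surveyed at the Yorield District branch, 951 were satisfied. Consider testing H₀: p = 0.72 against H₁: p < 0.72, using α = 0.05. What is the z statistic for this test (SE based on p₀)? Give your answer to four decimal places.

p̂ = 951/1334 = 0.712894.
SE = √(p₀(1−p₀)/n) = √(0.2016/1334) = 0.012293.
z = (0.712894 − 0.72)/0.012293 = -0.007106/0.012293 = -0.5781.
p-value = P(Z < -0.578) ≈ 0.2816. With α = 0.05, fail to reject H₀.

z = -0.5781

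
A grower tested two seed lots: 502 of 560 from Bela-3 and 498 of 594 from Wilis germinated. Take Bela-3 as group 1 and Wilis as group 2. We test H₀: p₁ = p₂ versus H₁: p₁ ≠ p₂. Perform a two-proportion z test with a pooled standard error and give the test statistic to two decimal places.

p̂₁ = 502/560 = 0.8964, p̂₂ = 498/594 = 0.8384.
Pooled p̂ = (502+498)/(560+594) = 1000/1154 = 0.8666.
SE = √(0.11564 × 0.00346922) = 0.0200.
z = (0.8964 − 0.8384)/0.0200 = 0.0580/0.0200 = 2.90.
Two-sided p-value ≈ 2·Φ(−2.898) = 0.0038.

z = 2.90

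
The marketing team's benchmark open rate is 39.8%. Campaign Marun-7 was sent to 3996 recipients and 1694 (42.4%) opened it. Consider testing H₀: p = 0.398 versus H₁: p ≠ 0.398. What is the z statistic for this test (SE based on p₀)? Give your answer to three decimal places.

z = 3.348

p̂ = 1694/3996 = 0.423924.
Standard error under H₀: √(0.398×0.602/3996) = 0.007743.
z = (0.423924 − 0.398)/0.007743 = 0.025924/0.007743 = 3.348.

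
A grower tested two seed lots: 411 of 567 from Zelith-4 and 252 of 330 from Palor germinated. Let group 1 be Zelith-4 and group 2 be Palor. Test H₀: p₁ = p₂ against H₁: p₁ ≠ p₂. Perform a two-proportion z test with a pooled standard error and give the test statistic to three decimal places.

p̂₁ = 411/567 ≈ 0.72487, p̂₂ = 252/330 ≈ 0.76364.
Pooled p̂ = (411+252)/(567+330) = 663/897 = 0.73913.
SE = √(p̂(1−p̂)(1/n₁+1/n₂)) = √(0.73913·0.26087·0.00479397) = √(0.000924357) = 0.03040.
z = (0.72487 − 0.76364)/0.03040 = -0.03877/0.03040 = -1.275.

z = -1.275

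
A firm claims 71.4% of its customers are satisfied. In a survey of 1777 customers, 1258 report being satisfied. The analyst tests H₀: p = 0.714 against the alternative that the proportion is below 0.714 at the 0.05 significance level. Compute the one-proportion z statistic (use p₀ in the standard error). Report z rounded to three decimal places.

z = -0.566

p̂ = 1258/1777 ≈ 0.70793.
Standard error under H₀: √(0.714×0.286/1777) = 0.01072.
z = (0.70793 − 0.714)/0.01072 = -0.00607/0.01072 = -0.566.
p-value = P(Z < -0.566) ≈ 0.2858, so at α = 0.05 we fail to reject H₀.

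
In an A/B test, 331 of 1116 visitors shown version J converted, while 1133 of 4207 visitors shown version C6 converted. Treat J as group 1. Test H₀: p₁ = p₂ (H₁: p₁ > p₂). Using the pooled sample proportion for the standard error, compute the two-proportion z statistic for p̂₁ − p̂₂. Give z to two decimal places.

p̂₁ = 331/1116 ≈ 0.29659, p̂₂ = 1133/4207 ≈ 0.26931.
Pooled p̂ = (331+1133)/(1116+4207) = 1464/5323 = 0.27503.
SE = √(0.19939 × 0.00113376) = 0.01504.
z = (0.29659 − 0.26931)/0.01504 = 0.02728/0.01504 = 1.81.

z = 1.81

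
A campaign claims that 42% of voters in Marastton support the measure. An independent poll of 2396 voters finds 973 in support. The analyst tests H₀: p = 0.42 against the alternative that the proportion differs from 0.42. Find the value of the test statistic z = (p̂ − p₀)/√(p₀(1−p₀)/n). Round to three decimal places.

p̂ = 973/2396 = 0.406093.
Under H₀, SE = √(0.42·0.58/2396) = √(0.000101669) = 0.010083.
z = (0.406093 − 0.42)/0.010083 = -0.013907/0.010083 = -1.379.
p-value = 2·P(Z > 1.379) ≈ 0.1678.

z = -1.379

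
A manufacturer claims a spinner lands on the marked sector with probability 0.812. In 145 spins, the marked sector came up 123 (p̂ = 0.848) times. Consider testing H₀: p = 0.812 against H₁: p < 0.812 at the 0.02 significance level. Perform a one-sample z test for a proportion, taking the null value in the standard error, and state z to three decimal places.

z = 1.118

p̂ = 123/145 ≈ 0.84828.
SE = √(p₀(1−p₀)/n) = √(0.15266/145) = 0.03245.
z = (0.84828 − 0.812)/0.03245 = 0.03628/0.03245 = 1.118.
p-value = P(Z < 1.118) ≈ 0.8682, so at α = 0.02 we fail to reject H₀.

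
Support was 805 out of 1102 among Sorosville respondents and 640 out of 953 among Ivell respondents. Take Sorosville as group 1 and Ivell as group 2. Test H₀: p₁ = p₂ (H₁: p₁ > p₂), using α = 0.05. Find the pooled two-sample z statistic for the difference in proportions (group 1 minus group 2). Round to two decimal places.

z = 2.92

p̂₁ = 805/1102 ≈ 0.7305, p̂₂ = 640/953 ≈ 0.6716.
Pooled p̂ = (805+640)/(1102+953) = 1445/2055 = 0.7032.
SE = √(p̂(1−p̂)(1/n₁+1/n₂)) = √(0.7032·0.2968·0.00195676) = √(0.000408424) = 0.0202.
z = (0.7305 − 0.6716)/0.0202 = 0.0589/0.0202 = 2.92.
p-value = P(Z > 2.916) ≈ 0.0018, so at α = 0.05 we reject H₀.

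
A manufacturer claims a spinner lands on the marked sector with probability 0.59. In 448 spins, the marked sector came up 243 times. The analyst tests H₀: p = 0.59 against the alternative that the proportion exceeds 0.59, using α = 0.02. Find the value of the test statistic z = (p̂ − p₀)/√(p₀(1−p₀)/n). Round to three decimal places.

p̂ = 243/448 = 0.54241.
Under H₀, SE = √(0.59·0.41/448) = √(0.000539955) = 0.02324.
z = (0.54241 − 0.59)/0.02324 = -0.04759/0.02324 = -2.048.
p-value = P(Z > -2.048) ≈ 0.9797. With α = 0.02, fail to reject H₀.

z = -2.048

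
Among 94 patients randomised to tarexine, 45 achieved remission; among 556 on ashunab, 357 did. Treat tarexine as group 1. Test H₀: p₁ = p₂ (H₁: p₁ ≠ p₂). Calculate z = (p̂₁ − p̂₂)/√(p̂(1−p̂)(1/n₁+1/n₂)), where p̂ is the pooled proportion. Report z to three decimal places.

z = -3.016

p̂₁ = 45/94 = 0.47872, p̂₂ = 357/556 = 0.64209.
Pooled p̂ = (45+357)/(94+556) = 402/650 = 0.61846.
SE = √(0.235967 × 0.0124369) = 0.05417.
z = (0.47872 − 0.64209)/0.05417 = -0.16337/0.05417 = -3.016.
p-value = 2·P(Z > 3.016) ≈ 0.0026.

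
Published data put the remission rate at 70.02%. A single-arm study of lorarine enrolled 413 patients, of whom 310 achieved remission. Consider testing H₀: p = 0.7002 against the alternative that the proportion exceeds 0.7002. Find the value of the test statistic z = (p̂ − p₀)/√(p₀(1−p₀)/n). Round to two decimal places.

z = 2.24

p̂ = 310/413 = 0.7506.
Standard error under H₀: √(0.7002×0.2998/413) = 0.0225.
z = (0.7506 − 0.7002)/0.0225 = 0.0504/0.0225 = 2.24.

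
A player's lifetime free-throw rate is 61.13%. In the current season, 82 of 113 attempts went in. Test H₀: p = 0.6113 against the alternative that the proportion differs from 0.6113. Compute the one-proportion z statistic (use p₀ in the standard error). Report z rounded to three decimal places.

p̂ = 82/113 = 0.72566.
Standard error under H₀: √(0.6113×0.3887/113) = 0.04586.
z = (0.72566 − 0.6113)/0.04586 = 0.11436/0.04586 = 2.494.
Two-sided p-value ≈ 2·Φ(−2.494) = 0.0126.

z = 2.494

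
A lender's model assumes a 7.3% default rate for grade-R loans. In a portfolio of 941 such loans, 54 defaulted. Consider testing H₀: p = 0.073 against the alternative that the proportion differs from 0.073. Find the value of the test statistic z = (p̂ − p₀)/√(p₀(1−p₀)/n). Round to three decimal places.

z = -1.841

p̂ = 54/941 ≈ 0.05739.
SE = √(p₀(1−p₀)/n) = √(0.067671/941) = 0.00848.
z = (0.05739 − 0.073)/0.00848 = -0.01561/0.00848 = -1.841.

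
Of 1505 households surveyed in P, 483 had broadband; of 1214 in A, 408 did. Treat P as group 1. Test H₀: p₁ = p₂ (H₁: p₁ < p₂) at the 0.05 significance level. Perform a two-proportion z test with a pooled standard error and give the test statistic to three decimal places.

p̂₁ = 483/1505 ≈ 0.32093, p̂₂ = 408/1214 ≈ 0.33608.
Pooled p̂ = (483+408)/(1505+1214) = 891/2719 = 0.32769.
SE = √(p̂(1−p̂)(1/n₁+1/n₂)) = √(0.32769·0.67231·0.00148818) = √(0.000327861) = 0.01811.
z = (0.32093 − 0.33608)/0.01811 = -0.01515/0.01811 = -0.837.
p-value = P(Z < -0.837) ≈ 0.2014; since p > α = 0.05, fail to reject H₀.

z = -0.837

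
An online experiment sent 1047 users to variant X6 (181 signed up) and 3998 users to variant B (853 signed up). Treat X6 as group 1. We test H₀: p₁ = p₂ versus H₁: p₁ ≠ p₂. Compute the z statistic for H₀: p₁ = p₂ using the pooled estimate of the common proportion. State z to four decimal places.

z = -2.8887

p̂₁ = 181/1047 = 0.172875, p̂₂ = 853/3998 = 0.213357.
Pooled p̂ = (181+853)/(1047+3998) = 1034/5045 = 0.204955.
SE = √(p̂(1−p̂)(1/n₁+1/n₂)) = √(0.204955·0.795045·0.00120523) = √(0.000196391) = 0.014014.
z = (0.172875 − 0.213357)/0.014014 = -0.040482/0.014014 = -2.8887.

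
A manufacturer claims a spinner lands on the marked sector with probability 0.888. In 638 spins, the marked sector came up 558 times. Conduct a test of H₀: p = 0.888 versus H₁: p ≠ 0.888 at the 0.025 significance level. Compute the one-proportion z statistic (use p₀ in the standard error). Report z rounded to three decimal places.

p̂ = 558/638 = 0.874608.
Standard error under H₀: √(0.888×0.112/638) = 0.012485.
z = (0.874608 − 0.888)/0.012485 = -0.013392/0.012485 = -1.073.
Two-sided p-value ≈ 2·Φ(−1.073) = 0.2835; since p > α = 0.025, fail to reject H₀.

z = -1.073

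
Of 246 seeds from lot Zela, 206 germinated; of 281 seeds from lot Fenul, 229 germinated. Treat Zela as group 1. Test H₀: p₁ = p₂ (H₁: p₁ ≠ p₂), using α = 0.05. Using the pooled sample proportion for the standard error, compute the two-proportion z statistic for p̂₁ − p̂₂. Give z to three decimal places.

z = 0.677

p̂₁ = 206/246 = 0.83740, p̂₂ = 229/281 = 0.81495.
Pooled p̂ = (206+229)/(246+281) = 435/527 = 0.82543.
SE = √(p̂(1−p̂)(1/n₁+1/n₂)) = √(0.82543·0.17457·0.00762376) = √(0.00109856) = 0.03314.
z = (0.83740 − 0.81495)/0.03314 = 0.02245/0.03314 = 0.677.
Two-sided p-value ≈ 2·Φ(−0.677) = 0.4982. With α = 0.05, fail to reject H₀.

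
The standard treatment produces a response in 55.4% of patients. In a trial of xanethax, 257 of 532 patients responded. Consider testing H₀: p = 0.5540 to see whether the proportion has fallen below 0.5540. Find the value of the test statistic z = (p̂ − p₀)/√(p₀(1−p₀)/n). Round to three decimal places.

p̂ = 257/532 = 0.48308.
SE = √(p₀(1−p₀)/n) = √(0.24708/532) = 0.02155.
z = (0.48308 − 0.554)/0.02155 = -0.07092/0.02155 = -3.291.

z = -3.291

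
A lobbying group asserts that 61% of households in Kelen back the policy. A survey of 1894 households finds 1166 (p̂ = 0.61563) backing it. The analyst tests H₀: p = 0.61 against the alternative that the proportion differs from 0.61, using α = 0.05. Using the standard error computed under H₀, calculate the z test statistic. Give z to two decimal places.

z = 0.50

p̂ = 1166/1894 ≈ 0.6156.
Standard error under H₀: √(0.61×0.39/1894) = 0.0112.
z = (0.6156 − 0.61)/0.0112 = 0.0056/0.0112 = 0.50.
p-value = 2·P(Z > 0.502) ≈ 0.6155, so at α = 0.05 we fail to reject H₀.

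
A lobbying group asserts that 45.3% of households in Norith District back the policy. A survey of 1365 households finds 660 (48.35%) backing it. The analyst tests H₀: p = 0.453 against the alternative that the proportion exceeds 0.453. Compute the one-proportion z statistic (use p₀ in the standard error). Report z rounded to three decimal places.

p̂ = 660/1365 = 0.483516.
Under H₀, SE = √(0.453·0.547/1365) = √(0.000181532) = 0.013473.
z = (0.483516 − 0.453)/0.013473 = 0.030516/0.013473 = 2.265.
p-value = P(Z > 2.265) ≈ 0.0118.

z = 2.265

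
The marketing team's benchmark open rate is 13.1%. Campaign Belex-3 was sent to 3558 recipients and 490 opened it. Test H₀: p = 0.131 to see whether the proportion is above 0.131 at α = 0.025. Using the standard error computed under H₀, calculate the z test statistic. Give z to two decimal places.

z = 1.19

p̂ = 490/3558 ≈ 0.13772.
Under H₀, SE = √(0.131·0.869/3558) = √(3.19952e-05) = 0.00566.
z = (0.13772 − 0.131)/0.00566 = 0.00672/0.00566 = 1.19.
p-value = P(Z > 1.188) ≈ 0.1175. With α = 0.025, fail to reject H₀.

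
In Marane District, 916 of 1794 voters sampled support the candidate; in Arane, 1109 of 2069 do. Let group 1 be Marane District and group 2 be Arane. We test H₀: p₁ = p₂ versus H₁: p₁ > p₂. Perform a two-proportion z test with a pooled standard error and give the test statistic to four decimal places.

z = -1.5776

p̂₁ = 916/1794 = 0.510591, p̂₂ = 1109/2069 = 0.536008.
Pooled p̂ = (916+1109)/(1794+2069) = 2025/3863 = 0.524204.
SE = √(0.249414 × 0.00104074) = 0.016111.
z = (0.510591 − 0.536008)/0.016111 = -0.025417/0.016111 = -1.5776.
p-value = P(Z > -1.578) ≈ 0.9427.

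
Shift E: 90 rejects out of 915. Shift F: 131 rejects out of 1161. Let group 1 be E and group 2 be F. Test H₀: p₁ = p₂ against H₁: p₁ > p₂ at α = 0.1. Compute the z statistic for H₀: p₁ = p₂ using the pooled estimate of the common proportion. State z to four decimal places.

p̂₁ = 90/915 ≈ 0.098361, p̂₂ = 131/1161 ≈ 0.112834.
Pooled p̂ = (90+131)/(915+1161) = 221/2076 = 0.106455.
SE = √(0.0951221 × 0.00195422) = 0.013634.
z = (0.098361 − 0.112834)/0.013634 = -0.014473/0.013634 = -1.0615.
p-value = P(Z > -1.062) ≈ 0.8558; since p > α = 0.1, fail to reject H₀.

z = -1.0615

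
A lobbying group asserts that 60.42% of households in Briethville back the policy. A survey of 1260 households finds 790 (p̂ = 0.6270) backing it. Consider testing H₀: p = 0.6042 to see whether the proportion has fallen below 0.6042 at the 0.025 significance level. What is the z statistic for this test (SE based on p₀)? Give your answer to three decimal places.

p̂ = 790/1260 = 0.626984.
Standard error under H₀: √(0.6042×0.3958/1260) = 0.013777.
z = (0.626984 − 0.6042)/0.013777 = 0.022784/0.013777 = 1.654.
p-value = P(Z < 1.654) ≈ 0.9509, so at α = 0.025 we fail to reject H₀.

z = 1.654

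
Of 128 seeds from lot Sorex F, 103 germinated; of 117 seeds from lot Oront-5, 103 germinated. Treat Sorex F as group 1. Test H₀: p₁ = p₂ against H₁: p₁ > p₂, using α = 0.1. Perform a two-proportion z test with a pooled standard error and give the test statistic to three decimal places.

z = -1.617

p̂₁ = 103/128 ≈ 0.80469, p̂₂ = 103/117 ≈ 0.88034.
Pooled p̂ = (103+103)/(128+117) = 206/245 = 0.84082.
SE = √(0.133844 × 0.0163595) = 0.04679.
z = (0.80469 − 0.88034)/0.04679 = -0.07565/0.04679 = -1.617.
p-value = P(Z > -1.617) ≈ 0.9470. With α = 0.1, fail to reject H₀.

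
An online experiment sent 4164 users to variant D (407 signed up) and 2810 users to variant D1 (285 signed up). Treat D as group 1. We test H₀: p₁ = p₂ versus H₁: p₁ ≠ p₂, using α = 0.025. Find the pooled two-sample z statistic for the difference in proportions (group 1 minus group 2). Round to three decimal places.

z = -0.504

p̂₁ = 407/4164 ≈ 0.09774, p̂₂ = 285/2810 ≈ 0.10142.
Pooled p̂ = (407+285)/(4164+2810) = 692/6974 = 0.09923.
SE = √(p̂(1−p̂)(1/n₁+1/n₂)) = √(0.09923·0.90077·0.000596026) = √(5.32727e-05) = 0.00730.
z = (0.09774 − 0.10142)/0.00730 = -0.00368/0.00730 = -0.504.
p-value = 2·P(Z > 0.504) ≈ 0.6140; since p > α = 0.025, fail to reject H₀.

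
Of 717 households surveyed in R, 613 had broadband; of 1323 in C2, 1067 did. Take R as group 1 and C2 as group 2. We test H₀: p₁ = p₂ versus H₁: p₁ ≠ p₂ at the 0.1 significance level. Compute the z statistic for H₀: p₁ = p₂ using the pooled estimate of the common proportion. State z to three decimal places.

p̂₁ = 613/717 ≈ 0.854951, p̂₂ = 1067/1323 ≈ 0.806500.
Pooled p̂ = (613+1067)/(717+1323) = 1680/2040 = 0.823529.
SE = √(p̂(1−p̂)(1/n₁+1/n₂)) = √(0.823529·0.176471·0.00215056) = √(0.000312538) = 0.017679.
z = (0.854951 − 0.806500)/0.017679 = 0.048451/0.017679 = 2.741.
Two-sided p-value ≈ 2·Φ(−2.741) = 0.0061; since p < α = 0.1, reject H₀.

z = 2.741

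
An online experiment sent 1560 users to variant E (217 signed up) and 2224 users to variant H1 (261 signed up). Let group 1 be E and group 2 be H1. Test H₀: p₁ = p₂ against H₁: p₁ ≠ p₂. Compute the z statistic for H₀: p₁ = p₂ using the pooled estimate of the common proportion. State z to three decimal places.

z = 1.982

p̂₁ = 217/1560 ≈ 0.13910, p̂₂ = 261/2224 ≈ 0.11736.
Pooled p̂ = (217+261)/(1560+2224) = 478/3784 = 0.12632.
SE = √(0.110364 × 0.00109067) = 0.01097.
z = (0.13910 − 0.11736)/0.01097 = 0.02174/0.01097 = 1.982.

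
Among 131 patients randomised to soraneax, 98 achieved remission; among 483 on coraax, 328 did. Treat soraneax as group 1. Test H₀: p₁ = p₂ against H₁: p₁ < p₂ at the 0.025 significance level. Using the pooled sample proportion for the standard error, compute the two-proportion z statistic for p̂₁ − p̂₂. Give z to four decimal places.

p̂₁ = 98/131 = 0.748092, p̂₂ = 328/483 = 0.679089.
Pooled p̂ = (98+328)/(131+483) = 426/614 = 0.693811.
SE = √(p̂(1−p̂)(1/n₁+1/n₂)) = √(0.693811·0.306189·0.00970398) = √(0.00206149) = 0.045404.
z = (0.748092 − 0.679089)/0.045404 = 0.069003/0.045404 = 1.5198.
p-value = P(Z < 1.520) ≈ 0.9357; since p > α = 0.025, fail to reject H₀.

z = 1.5198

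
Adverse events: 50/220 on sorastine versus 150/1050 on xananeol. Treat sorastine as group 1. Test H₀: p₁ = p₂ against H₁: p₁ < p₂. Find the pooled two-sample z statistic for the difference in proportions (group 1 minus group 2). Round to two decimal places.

z = 3.13

p̂₁ = 50/220 = 0.2273, p̂₂ = 150/1050 = 0.1429.
Pooled p̂ = (50+150)/(220+1050) = 200/1270 = 0.1575.
SE = √(p̂(1−p̂)(1/n₁+1/n₂)) = √(0.1575·0.8425·0.00549784) = √(0.000729454) = 0.0270.
z = (0.2273 − 0.1429)/0.0270 = 0.0844/0.0270 = 3.13.
p-value = P(Z < 3.126) ≈ 0.9991.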